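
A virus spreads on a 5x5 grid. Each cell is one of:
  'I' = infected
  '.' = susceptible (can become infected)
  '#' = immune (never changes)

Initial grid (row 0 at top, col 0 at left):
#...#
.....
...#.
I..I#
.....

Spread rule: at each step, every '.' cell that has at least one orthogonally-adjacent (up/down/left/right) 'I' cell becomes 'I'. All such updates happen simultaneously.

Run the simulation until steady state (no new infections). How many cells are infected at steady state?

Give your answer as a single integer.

Step 0 (initial): 2 infected
Step 1: +5 new -> 7 infected
Step 2: +6 new -> 13 infected
Step 3: +2 new -> 15 infected
Step 4: +3 new -> 18 infected
Step 5: +2 new -> 20 infected
Step 6: +1 new -> 21 infected
Step 7: +0 new -> 21 infected

Answer: 21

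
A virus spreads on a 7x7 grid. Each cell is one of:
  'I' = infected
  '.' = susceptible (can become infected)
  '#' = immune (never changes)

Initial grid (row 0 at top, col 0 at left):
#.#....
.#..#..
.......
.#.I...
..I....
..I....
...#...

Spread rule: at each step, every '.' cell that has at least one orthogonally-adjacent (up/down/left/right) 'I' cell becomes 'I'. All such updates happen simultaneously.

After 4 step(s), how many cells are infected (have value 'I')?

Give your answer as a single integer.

Answer: 37

Derivation:
Step 0 (initial): 3 infected
Step 1: +8 new -> 11 infected
Step 2: +9 new -> 20 infected
Step 3: +10 new -> 30 infected
Step 4: +7 new -> 37 infected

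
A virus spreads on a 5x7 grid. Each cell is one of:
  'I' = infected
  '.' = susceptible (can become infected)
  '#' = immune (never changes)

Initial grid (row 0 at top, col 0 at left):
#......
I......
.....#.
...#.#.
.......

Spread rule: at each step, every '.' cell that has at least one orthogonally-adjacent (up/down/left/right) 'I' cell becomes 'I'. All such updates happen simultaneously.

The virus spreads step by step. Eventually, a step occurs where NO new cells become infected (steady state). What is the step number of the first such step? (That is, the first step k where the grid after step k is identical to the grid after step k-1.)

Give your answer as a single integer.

Answer: 10

Derivation:
Step 0 (initial): 1 infected
Step 1: +2 new -> 3 infected
Step 2: +4 new -> 7 infected
Step 3: +5 new -> 12 infected
Step 4: +5 new -> 17 infected
Step 5: +4 new -> 21 infected
Step 6: +4 new -> 25 infected
Step 7: +3 new -> 28 infected
Step 8: +2 new -> 30 infected
Step 9: +1 new -> 31 infected
Step 10: +0 new -> 31 infected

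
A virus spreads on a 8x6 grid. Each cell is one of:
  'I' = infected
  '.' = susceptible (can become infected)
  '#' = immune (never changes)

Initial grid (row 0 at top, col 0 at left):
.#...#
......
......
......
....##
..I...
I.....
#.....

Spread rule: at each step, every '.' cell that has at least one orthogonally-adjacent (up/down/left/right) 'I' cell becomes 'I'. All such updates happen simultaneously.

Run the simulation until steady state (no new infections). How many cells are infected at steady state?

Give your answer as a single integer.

Step 0 (initial): 2 infected
Step 1: +6 new -> 8 infected
Step 2: +8 new -> 16 infected
Step 3: +7 new -> 23 infected
Step 4: +7 new -> 30 infected
Step 5: +7 new -> 37 infected
Step 6: +4 new -> 41 infected
Step 7: +2 new -> 43 infected
Step 8: +0 new -> 43 infected

Answer: 43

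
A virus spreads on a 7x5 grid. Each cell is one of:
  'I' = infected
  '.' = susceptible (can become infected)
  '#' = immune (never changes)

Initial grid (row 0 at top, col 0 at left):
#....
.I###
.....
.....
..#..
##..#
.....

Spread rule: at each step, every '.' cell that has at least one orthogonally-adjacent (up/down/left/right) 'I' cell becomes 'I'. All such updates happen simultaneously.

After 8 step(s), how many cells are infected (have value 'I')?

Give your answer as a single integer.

Step 0 (initial): 1 infected
Step 1: +3 new -> 4 infected
Step 2: +4 new -> 8 infected
Step 3: +5 new -> 13 infected
Step 4: +4 new -> 17 infected
Step 5: +2 new -> 19 infected
Step 6: +2 new -> 21 infected
Step 7: +2 new -> 23 infected
Step 8: +2 new -> 25 infected

Answer: 25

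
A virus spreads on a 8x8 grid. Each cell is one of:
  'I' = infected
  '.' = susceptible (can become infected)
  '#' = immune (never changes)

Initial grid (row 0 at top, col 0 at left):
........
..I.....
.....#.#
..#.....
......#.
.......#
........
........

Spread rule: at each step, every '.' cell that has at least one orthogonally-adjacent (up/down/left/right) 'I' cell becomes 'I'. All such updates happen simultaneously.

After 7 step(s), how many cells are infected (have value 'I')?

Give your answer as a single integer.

Answer: 48

Derivation:
Step 0 (initial): 1 infected
Step 1: +4 new -> 5 infected
Step 2: +6 new -> 11 infected
Step 3: +7 new -> 18 infected
Step 4: +6 new -> 24 infected
Step 5: +9 new -> 33 infected
Step 6: +8 new -> 41 infected
Step 7: +7 new -> 48 infected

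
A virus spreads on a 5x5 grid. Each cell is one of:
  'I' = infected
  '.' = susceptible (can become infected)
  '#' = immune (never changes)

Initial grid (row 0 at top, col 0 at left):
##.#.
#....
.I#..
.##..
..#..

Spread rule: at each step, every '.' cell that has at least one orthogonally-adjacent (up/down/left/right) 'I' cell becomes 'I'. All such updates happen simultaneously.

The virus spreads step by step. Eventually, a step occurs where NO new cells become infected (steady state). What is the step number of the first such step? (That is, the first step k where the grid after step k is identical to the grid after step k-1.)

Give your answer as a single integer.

Step 0 (initial): 1 infected
Step 1: +2 new -> 3 infected
Step 2: +2 new -> 5 infected
Step 3: +3 new -> 8 infected
Step 4: +3 new -> 11 infected
Step 5: +3 new -> 14 infected
Step 6: +2 new -> 16 infected
Step 7: +1 new -> 17 infected
Step 8: +0 new -> 17 infected

Answer: 8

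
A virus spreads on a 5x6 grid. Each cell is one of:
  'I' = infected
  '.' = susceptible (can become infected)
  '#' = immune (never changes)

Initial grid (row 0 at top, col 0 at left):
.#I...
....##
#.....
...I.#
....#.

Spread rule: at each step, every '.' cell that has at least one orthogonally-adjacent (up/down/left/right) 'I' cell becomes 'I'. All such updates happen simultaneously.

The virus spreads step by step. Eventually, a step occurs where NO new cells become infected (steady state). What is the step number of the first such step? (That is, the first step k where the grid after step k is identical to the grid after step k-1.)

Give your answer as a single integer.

Step 0 (initial): 2 infected
Step 1: +6 new -> 8 infected
Step 2: +7 new -> 15 infected
Step 3: +6 new -> 21 infected
Step 4: +2 new -> 23 infected
Step 5: +0 new -> 23 infected

Answer: 5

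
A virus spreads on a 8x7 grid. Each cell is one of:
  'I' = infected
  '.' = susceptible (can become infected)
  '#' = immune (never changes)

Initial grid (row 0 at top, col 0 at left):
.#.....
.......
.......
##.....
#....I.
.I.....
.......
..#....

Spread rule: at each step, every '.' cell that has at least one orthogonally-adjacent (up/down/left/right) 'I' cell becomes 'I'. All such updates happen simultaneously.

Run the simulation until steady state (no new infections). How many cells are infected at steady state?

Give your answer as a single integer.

Answer: 51

Derivation:
Step 0 (initial): 2 infected
Step 1: +8 new -> 10 infected
Step 2: +12 new -> 22 infected
Step 3: +10 new -> 32 infected
Step 4: +8 new -> 40 infected
Step 5: +5 new -> 45 infected
Step 6: +4 new -> 49 infected
Step 7: +1 new -> 50 infected
Step 8: +1 new -> 51 infected
Step 9: +0 new -> 51 infected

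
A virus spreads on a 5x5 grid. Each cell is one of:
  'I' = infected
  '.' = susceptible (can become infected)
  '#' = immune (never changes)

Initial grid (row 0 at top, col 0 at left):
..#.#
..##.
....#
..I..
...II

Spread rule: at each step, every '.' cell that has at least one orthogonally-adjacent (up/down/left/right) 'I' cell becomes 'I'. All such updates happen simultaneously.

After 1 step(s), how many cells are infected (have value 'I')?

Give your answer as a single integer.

Step 0 (initial): 3 infected
Step 1: +5 new -> 8 infected

Answer: 8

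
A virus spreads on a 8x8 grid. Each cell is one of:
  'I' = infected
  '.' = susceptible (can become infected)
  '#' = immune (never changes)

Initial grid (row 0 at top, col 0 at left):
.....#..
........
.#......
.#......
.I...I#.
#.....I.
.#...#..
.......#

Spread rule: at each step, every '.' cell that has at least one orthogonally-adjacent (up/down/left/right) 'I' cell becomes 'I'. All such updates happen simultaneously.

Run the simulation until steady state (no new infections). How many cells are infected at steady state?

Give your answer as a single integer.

Answer: 56

Derivation:
Step 0 (initial): 3 infected
Step 1: +8 new -> 11 infected
Step 2: +11 new -> 22 infected
Step 3: +11 new -> 33 infected
Step 4: +9 new -> 42 infected
Step 5: +9 new -> 51 infected
Step 6: +4 new -> 55 infected
Step 7: +1 new -> 56 infected
Step 8: +0 new -> 56 infected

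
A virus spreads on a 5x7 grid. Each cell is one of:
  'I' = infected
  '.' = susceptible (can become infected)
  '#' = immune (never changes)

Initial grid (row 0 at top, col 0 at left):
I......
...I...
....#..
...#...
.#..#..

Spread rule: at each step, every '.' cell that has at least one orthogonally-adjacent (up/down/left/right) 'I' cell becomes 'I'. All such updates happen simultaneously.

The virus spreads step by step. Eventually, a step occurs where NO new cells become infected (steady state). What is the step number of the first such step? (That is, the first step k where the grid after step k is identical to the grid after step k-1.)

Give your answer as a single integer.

Answer: 7

Derivation:
Step 0 (initial): 2 infected
Step 1: +6 new -> 8 infected
Step 2: +6 new -> 14 infected
Step 3: +6 new -> 20 infected
Step 4: +6 new -> 26 infected
Step 5: +4 new -> 30 infected
Step 6: +1 new -> 31 infected
Step 7: +0 new -> 31 infected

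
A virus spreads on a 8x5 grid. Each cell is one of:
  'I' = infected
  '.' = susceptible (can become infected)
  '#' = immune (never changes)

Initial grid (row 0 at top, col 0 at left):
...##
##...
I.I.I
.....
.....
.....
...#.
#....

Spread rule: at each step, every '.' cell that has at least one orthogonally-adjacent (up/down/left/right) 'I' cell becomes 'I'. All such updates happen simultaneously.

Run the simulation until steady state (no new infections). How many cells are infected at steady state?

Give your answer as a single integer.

Answer: 34

Derivation:
Step 0 (initial): 3 infected
Step 1: +7 new -> 10 infected
Step 2: +7 new -> 17 infected
Step 3: +6 new -> 23 infected
Step 4: +6 new -> 29 infected
Step 5: +3 new -> 32 infected
Step 6: +2 new -> 34 infected
Step 7: +0 new -> 34 infected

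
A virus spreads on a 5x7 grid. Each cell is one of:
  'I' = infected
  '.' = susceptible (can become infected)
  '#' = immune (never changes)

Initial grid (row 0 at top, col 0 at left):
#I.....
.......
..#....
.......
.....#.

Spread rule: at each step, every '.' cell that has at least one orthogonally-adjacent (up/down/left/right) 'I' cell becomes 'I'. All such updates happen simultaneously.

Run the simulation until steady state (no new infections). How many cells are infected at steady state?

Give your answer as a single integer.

Step 0 (initial): 1 infected
Step 1: +2 new -> 3 infected
Step 2: +4 new -> 7 infected
Step 3: +4 new -> 11 infected
Step 4: +6 new -> 17 infected
Step 5: +6 new -> 23 infected
Step 6: +4 new -> 27 infected
Step 7: +3 new -> 30 infected
Step 8: +1 new -> 31 infected
Step 9: +1 new -> 32 infected
Step 10: +0 new -> 32 infected

Answer: 32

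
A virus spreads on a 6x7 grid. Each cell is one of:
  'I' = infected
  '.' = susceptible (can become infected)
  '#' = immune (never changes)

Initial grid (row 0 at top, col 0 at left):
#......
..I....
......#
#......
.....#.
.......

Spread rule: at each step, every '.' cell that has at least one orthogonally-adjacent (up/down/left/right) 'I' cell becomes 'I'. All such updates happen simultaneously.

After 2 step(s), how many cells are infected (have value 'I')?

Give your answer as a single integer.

Step 0 (initial): 1 infected
Step 1: +4 new -> 5 infected
Step 2: +7 new -> 12 infected

Answer: 12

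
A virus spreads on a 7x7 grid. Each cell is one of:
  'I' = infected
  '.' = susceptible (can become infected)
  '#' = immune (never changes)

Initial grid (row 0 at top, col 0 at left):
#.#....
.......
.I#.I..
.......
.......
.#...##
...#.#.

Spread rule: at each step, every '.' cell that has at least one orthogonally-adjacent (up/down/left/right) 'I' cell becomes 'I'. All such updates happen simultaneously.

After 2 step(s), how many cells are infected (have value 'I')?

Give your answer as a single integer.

Step 0 (initial): 2 infected
Step 1: +7 new -> 9 infected
Step 2: +13 new -> 22 infected

Answer: 22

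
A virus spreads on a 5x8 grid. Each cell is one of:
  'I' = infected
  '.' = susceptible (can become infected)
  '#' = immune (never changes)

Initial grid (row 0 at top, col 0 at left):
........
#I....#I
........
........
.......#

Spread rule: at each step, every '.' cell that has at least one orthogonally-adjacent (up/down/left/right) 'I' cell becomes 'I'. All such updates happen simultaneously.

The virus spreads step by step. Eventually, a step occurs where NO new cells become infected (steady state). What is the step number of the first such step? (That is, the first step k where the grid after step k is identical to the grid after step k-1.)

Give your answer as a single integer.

Step 0 (initial): 2 infected
Step 1: +5 new -> 7 infected
Step 2: +9 new -> 16 infected
Step 3: +9 new -> 25 infected
Step 4: +8 new -> 33 infected
Step 5: +3 new -> 36 infected
Step 6: +1 new -> 37 infected
Step 7: +0 new -> 37 infected

Answer: 7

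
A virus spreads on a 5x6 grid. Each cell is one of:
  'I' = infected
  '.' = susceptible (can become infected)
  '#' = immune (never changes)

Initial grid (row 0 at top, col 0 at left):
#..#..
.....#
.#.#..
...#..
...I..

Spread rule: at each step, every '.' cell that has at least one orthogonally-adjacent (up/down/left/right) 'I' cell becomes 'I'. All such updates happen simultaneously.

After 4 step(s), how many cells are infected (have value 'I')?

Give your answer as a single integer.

Step 0 (initial): 1 infected
Step 1: +2 new -> 3 infected
Step 2: +4 new -> 7 infected
Step 3: +5 new -> 12 infected
Step 4: +4 new -> 16 infected

Answer: 16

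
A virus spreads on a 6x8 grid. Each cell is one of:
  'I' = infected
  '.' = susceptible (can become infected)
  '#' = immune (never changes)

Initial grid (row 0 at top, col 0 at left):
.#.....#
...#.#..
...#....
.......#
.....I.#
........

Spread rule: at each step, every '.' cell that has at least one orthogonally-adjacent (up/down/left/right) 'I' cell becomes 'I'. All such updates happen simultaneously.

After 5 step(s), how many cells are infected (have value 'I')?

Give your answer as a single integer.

Step 0 (initial): 1 infected
Step 1: +4 new -> 5 infected
Step 2: +6 new -> 11 infected
Step 3: +6 new -> 17 infected
Step 4: +6 new -> 23 infected
Step 5: +7 new -> 30 infected

Answer: 30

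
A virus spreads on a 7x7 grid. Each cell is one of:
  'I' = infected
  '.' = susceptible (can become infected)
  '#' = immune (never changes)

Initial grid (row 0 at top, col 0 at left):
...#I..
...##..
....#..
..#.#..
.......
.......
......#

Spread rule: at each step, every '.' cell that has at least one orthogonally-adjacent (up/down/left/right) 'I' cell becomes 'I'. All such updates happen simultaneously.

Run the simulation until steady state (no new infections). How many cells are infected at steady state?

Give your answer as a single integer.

Answer: 42

Derivation:
Step 0 (initial): 1 infected
Step 1: +1 new -> 2 infected
Step 2: +2 new -> 4 infected
Step 3: +2 new -> 6 infected
Step 4: +2 new -> 8 infected
Step 5: +2 new -> 10 infected
Step 6: +3 new -> 13 infected
Step 7: +4 new -> 17 infected
Step 8: +4 new -> 21 infected
Step 9: +4 new -> 25 infected
Step 10: +5 new -> 30 infected
Step 11: +5 new -> 35 infected
Step 12: +4 new -> 39 infected
Step 13: +2 new -> 41 infected
Step 14: +1 new -> 42 infected
Step 15: +0 new -> 42 infected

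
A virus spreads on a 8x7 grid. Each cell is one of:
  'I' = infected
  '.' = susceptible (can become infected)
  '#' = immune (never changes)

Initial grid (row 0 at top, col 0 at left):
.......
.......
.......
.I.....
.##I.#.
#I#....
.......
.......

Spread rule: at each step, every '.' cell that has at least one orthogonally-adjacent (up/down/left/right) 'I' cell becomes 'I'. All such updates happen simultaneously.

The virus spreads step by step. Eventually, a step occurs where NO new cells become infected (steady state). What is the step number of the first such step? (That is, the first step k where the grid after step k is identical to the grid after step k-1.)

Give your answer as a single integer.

Step 0 (initial): 3 infected
Step 1: +7 new -> 10 infected
Step 2: +11 new -> 21 infected
Step 3: +11 new -> 32 infected
Step 4: +9 new -> 41 infected
Step 5: +6 new -> 47 infected
Step 6: +3 new -> 50 infected
Step 7: +1 new -> 51 infected
Step 8: +0 new -> 51 infected

Answer: 8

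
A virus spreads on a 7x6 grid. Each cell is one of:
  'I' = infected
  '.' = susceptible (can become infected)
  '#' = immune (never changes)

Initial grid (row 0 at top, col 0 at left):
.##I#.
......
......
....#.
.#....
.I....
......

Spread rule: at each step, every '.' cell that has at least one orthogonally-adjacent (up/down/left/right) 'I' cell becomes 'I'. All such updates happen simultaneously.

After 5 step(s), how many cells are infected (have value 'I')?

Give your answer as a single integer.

Step 0 (initial): 2 infected
Step 1: +4 new -> 6 infected
Step 2: +8 new -> 14 infected
Step 3: +10 new -> 24 infected
Step 4: +9 new -> 33 infected
Step 5: +4 new -> 37 infected

Answer: 37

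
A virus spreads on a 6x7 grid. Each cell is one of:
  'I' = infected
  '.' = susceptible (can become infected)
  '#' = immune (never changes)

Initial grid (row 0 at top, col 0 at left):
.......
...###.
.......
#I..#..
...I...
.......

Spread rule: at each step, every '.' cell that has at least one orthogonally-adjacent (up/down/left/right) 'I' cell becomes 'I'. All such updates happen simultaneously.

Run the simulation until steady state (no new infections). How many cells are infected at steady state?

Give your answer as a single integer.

Answer: 37

Derivation:
Step 0 (initial): 2 infected
Step 1: +7 new -> 9 infected
Step 2: +9 new -> 18 infected
Step 3: +8 new -> 26 infected
Step 4: +5 new -> 31 infected
Step 5: +2 new -> 33 infected
Step 6: +2 new -> 35 infected
Step 7: +2 new -> 37 infected
Step 8: +0 new -> 37 infected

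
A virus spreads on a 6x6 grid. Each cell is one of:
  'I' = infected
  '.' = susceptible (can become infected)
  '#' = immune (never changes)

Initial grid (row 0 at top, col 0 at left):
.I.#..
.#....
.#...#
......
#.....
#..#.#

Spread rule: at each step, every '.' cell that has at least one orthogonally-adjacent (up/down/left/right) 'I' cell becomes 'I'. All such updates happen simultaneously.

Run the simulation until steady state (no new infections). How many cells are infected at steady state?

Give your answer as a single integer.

Answer: 28

Derivation:
Step 0 (initial): 1 infected
Step 1: +2 new -> 3 infected
Step 2: +2 new -> 5 infected
Step 3: +3 new -> 8 infected
Step 4: +4 new -> 12 infected
Step 5: +6 new -> 18 infected
Step 6: +5 new -> 23 infected
Step 7: +3 new -> 26 infected
Step 8: +2 new -> 28 infected
Step 9: +0 new -> 28 infected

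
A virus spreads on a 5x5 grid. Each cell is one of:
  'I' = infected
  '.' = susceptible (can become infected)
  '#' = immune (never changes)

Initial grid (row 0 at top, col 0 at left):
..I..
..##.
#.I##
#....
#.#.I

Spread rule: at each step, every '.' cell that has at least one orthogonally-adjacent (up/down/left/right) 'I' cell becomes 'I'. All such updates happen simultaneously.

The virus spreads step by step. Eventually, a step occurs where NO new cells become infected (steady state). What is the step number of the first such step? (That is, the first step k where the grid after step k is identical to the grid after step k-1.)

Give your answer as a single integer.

Step 0 (initial): 3 infected
Step 1: +6 new -> 9 infected
Step 2: +5 new -> 14 infected
Step 3: +3 new -> 17 infected
Step 4: +0 new -> 17 infected

Answer: 4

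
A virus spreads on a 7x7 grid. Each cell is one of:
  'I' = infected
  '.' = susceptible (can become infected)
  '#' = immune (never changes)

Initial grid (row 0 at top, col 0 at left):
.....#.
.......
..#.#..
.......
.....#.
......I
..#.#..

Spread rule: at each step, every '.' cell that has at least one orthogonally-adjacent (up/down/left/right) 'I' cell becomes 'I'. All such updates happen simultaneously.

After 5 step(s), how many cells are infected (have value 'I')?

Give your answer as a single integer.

Answer: 22

Derivation:
Step 0 (initial): 1 infected
Step 1: +3 new -> 4 infected
Step 2: +3 new -> 7 infected
Step 3: +4 new -> 11 infected
Step 4: +6 new -> 17 infected
Step 5: +5 new -> 22 infected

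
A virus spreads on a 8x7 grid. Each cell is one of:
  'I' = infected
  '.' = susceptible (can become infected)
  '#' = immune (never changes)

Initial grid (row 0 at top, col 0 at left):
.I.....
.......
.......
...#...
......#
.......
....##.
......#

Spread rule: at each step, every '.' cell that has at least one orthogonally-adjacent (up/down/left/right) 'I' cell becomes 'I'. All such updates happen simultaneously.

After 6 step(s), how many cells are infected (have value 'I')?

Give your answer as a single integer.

Step 0 (initial): 1 infected
Step 1: +3 new -> 4 infected
Step 2: +4 new -> 8 infected
Step 3: +5 new -> 13 infected
Step 4: +6 new -> 19 infected
Step 5: +6 new -> 25 infected
Step 6: +7 new -> 32 infected

Answer: 32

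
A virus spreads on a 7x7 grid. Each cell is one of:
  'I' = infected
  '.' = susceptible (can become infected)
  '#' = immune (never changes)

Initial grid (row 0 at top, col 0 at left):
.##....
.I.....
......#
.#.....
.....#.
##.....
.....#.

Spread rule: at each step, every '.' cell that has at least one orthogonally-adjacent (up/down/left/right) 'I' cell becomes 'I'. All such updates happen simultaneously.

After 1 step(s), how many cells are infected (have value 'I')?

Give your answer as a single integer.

Answer: 4

Derivation:
Step 0 (initial): 1 infected
Step 1: +3 new -> 4 infected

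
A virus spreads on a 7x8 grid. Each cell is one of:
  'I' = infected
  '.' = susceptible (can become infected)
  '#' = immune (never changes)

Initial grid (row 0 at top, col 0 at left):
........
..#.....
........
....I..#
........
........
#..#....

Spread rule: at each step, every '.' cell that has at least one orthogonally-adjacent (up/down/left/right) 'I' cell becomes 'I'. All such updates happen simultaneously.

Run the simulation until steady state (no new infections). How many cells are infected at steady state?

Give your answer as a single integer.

Step 0 (initial): 1 infected
Step 1: +4 new -> 5 infected
Step 2: +8 new -> 13 infected
Step 3: +11 new -> 24 infected
Step 4: +11 new -> 35 infected
Step 5: +10 new -> 45 infected
Step 6: +6 new -> 51 infected
Step 7: +1 new -> 52 infected
Step 8: +0 new -> 52 infected

Answer: 52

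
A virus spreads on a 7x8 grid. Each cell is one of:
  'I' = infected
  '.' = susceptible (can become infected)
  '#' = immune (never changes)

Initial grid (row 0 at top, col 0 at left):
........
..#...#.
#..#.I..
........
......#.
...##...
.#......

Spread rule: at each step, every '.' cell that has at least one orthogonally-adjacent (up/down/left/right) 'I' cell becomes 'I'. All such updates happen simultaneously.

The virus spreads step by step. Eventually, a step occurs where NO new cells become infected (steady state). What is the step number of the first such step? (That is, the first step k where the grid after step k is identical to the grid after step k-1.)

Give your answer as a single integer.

Answer: 10

Derivation:
Step 0 (initial): 1 infected
Step 1: +4 new -> 5 infected
Step 2: +6 new -> 11 infected
Step 3: +8 new -> 19 infected
Step 4: +7 new -> 26 infected
Step 5: +7 new -> 33 infected
Step 6: +7 new -> 40 infected
Step 7: +5 new -> 45 infected
Step 8: +2 new -> 47 infected
Step 9: +1 new -> 48 infected
Step 10: +0 new -> 48 infected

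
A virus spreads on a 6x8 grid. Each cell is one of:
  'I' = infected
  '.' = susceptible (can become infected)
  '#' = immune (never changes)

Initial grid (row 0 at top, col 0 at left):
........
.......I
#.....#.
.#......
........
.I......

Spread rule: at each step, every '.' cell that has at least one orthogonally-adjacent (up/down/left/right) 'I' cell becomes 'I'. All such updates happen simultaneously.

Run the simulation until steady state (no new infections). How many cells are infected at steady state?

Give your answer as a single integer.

Step 0 (initial): 2 infected
Step 1: +6 new -> 8 infected
Step 2: +6 new -> 14 infected
Step 3: +9 new -> 23 infected
Step 4: +10 new -> 33 infected
Step 5: +7 new -> 40 infected
Step 6: +2 new -> 42 infected
Step 7: +2 new -> 44 infected
Step 8: +1 new -> 45 infected
Step 9: +0 new -> 45 infected

Answer: 45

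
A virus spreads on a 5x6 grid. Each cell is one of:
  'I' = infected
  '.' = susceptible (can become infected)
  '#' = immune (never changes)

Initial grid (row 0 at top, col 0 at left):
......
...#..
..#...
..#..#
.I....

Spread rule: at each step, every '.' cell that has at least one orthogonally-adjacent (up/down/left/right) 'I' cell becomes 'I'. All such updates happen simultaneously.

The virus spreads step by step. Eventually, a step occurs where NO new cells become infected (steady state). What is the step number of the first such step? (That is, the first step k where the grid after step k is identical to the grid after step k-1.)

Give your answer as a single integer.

Step 0 (initial): 1 infected
Step 1: +3 new -> 4 infected
Step 2: +3 new -> 7 infected
Step 3: +4 new -> 11 infected
Step 4: +6 new -> 17 infected
Step 5: +3 new -> 20 infected
Step 6: +3 new -> 23 infected
Step 7: +2 new -> 25 infected
Step 8: +1 new -> 26 infected
Step 9: +0 new -> 26 infected

Answer: 9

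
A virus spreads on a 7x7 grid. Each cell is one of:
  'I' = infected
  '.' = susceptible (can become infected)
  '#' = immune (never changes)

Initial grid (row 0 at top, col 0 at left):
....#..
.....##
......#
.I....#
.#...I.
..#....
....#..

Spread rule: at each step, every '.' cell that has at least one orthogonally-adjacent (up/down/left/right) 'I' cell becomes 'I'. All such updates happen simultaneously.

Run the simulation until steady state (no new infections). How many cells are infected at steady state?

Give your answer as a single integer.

Answer: 39

Derivation:
Step 0 (initial): 2 infected
Step 1: +7 new -> 9 infected
Step 2: +12 new -> 21 infected
Step 3: +8 new -> 29 infected
Step 4: +7 new -> 36 infected
Step 5: +3 new -> 39 infected
Step 6: +0 new -> 39 infected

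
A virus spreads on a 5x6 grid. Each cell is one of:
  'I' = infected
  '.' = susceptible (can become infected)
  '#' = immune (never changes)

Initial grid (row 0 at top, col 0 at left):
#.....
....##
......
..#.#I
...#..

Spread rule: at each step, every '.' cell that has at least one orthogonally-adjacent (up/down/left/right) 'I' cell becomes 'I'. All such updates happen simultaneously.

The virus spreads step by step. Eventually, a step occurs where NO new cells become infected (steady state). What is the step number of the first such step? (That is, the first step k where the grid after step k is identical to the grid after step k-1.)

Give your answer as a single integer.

Step 0 (initial): 1 infected
Step 1: +2 new -> 3 infected
Step 2: +2 new -> 5 infected
Step 3: +1 new -> 6 infected
Step 4: +3 new -> 9 infected
Step 5: +3 new -> 12 infected
Step 6: +5 new -> 17 infected
Step 7: +5 new -> 22 infected
Step 8: +2 new -> 24 infected
Step 9: +0 new -> 24 infected

Answer: 9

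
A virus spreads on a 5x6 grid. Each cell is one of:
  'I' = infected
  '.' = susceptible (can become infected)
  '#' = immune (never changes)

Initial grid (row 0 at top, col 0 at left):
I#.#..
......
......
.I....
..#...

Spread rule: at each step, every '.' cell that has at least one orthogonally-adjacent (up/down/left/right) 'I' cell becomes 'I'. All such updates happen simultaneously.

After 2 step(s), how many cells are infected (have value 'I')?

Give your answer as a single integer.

Answer: 12

Derivation:
Step 0 (initial): 2 infected
Step 1: +5 new -> 7 infected
Step 2: +5 new -> 12 infected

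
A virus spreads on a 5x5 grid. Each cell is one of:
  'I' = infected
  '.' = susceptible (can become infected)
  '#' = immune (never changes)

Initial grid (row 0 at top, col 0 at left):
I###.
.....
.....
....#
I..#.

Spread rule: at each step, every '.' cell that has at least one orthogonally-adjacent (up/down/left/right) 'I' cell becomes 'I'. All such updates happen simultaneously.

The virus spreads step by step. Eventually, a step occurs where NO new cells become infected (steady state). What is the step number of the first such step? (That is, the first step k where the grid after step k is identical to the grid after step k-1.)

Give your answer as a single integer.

Answer: 7

Derivation:
Step 0 (initial): 2 infected
Step 1: +3 new -> 5 infected
Step 2: +4 new -> 9 infected
Step 3: +3 new -> 12 infected
Step 4: +3 new -> 15 infected
Step 5: +2 new -> 17 infected
Step 6: +2 new -> 19 infected
Step 7: +0 new -> 19 infected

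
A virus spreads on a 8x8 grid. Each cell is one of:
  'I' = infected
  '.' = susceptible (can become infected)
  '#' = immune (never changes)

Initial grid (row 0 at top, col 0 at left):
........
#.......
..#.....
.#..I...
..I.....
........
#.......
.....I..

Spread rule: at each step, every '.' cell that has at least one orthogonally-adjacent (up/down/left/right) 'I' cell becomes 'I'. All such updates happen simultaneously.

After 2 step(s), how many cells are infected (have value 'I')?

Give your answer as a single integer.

Step 0 (initial): 3 infected
Step 1: +11 new -> 14 infected
Step 2: +15 new -> 29 infected

Answer: 29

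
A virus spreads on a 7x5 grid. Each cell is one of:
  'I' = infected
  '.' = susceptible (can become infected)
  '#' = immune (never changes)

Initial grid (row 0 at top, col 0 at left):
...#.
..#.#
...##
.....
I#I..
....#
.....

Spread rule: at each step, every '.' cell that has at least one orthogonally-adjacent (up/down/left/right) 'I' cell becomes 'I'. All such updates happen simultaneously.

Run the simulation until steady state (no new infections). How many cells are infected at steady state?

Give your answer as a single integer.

Step 0 (initial): 2 infected
Step 1: +5 new -> 7 infected
Step 2: +9 new -> 16 infected
Step 3: +5 new -> 21 infected
Step 4: +3 new -> 24 infected
Step 5: +1 new -> 25 infected
Step 6: +1 new -> 26 infected
Step 7: +0 new -> 26 infected

Answer: 26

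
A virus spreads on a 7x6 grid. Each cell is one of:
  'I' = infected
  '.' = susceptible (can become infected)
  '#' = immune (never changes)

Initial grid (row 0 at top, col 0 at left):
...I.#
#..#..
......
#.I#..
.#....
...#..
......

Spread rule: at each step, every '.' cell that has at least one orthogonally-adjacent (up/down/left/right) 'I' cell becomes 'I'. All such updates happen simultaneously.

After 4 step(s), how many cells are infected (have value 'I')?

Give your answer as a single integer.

Step 0 (initial): 2 infected
Step 1: +5 new -> 7 infected
Step 2: +7 new -> 14 infected
Step 3: +8 new -> 22 infected
Step 4: +7 new -> 29 infected

Answer: 29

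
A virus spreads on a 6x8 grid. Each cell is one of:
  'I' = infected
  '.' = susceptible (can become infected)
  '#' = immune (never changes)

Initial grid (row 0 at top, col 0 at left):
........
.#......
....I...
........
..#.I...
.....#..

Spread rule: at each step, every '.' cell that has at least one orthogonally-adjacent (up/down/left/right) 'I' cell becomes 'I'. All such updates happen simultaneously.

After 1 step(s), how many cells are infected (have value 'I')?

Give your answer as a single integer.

Step 0 (initial): 2 infected
Step 1: +7 new -> 9 infected

Answer: 9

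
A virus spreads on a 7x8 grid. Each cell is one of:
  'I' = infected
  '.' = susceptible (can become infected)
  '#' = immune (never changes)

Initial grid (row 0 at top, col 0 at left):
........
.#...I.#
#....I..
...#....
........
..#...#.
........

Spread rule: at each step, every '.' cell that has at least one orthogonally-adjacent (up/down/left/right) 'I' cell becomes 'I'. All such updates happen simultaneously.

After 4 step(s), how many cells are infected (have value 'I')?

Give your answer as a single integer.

Step 0 (initial): 2 infected
Step 1: +6 new -> 8 infected
Step 2: +8 new -> 16 infected
Step 3: +8 new -> 24 infected
Step 4: +7 new -> 31 infected

Answer: 31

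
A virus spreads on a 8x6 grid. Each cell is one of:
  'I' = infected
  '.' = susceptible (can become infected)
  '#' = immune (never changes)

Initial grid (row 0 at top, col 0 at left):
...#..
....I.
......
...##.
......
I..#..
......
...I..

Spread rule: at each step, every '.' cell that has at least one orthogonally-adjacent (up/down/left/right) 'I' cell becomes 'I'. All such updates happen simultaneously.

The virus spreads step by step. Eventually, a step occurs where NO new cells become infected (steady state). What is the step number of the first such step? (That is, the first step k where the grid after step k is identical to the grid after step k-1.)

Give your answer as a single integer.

Step 0 (initial): 3 infected
Step 1: +10 new -> 13 infected
Step 2: +13 new -> 26 infected
Step 3: +9 new -> 35 infected
Step 4: +8 new -> 43 infected
Step 5: +1 new -> 44 infected
Step 6: +0 new -> 44 infected

Answer: 6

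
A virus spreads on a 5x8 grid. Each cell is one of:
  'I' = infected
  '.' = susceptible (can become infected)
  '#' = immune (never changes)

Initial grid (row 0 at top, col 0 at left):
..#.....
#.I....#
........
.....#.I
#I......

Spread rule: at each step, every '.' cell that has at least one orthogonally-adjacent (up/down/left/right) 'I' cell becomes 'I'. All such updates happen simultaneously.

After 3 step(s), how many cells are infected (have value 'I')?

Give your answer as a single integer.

Answer: 31

Derivation:
Step 0 (initial): 3 infected
Step 1: +8 new -> 11 infected
Step 2: +10 new -> 21 infected
Step 3: +10 new -> 31 infected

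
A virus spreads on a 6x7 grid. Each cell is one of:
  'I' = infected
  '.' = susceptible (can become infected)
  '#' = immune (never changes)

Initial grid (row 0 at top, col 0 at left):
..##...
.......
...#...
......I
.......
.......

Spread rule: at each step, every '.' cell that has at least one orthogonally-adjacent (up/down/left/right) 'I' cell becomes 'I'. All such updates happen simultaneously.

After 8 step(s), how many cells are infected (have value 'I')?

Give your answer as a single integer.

Step 0 (initial): 1 infected
Step 1: +3 new -> 4 infected
Step 2: +5 new -> 9 infected
Step 3: +6 new -> 15 infected
Step 4: +5 new -> 20 infected
Step 5: +6 new -> 26 infected
Step 6: +5 new -> 31 infected
Step 7: +4 new -> 35 infected
Step 8: +3 new -> 38 infected

Answer: 38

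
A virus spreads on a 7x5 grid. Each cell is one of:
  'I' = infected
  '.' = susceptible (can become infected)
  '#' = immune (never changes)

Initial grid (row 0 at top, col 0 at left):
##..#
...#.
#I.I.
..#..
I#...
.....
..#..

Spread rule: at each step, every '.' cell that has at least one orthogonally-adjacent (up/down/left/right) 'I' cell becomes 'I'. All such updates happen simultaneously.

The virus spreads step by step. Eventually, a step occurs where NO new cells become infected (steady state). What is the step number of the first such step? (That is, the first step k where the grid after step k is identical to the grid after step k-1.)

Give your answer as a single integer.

Step 0 (initial): 3 infected
Step 1: +7 new -> 10 infected
Step 2: +7 new -> 17 infected
Step 3: +6 new -> 23 infected
Step 4: +3 new -> 26 infected
Step 5: +1 new -> 27 infected
Step 6: +0 new -> 27 infected

Answer: 6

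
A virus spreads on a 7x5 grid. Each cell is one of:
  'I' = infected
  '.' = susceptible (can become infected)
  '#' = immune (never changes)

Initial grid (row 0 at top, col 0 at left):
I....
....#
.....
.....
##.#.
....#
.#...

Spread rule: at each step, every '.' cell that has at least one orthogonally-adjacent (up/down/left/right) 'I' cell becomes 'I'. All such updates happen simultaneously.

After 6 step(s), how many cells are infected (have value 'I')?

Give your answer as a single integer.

Answer: 19

Derivation:
Step 0 (initial): 1 infected
Step 1: +2 new -> 3 infected
Step 2: +3 new -> 6 infected
Step 3: +4 new -> 10 infected
Step 4: +4 new -> 14 infected
Step 5: +2 new -> 16 infected
Step 6: +3 new -> 19 infected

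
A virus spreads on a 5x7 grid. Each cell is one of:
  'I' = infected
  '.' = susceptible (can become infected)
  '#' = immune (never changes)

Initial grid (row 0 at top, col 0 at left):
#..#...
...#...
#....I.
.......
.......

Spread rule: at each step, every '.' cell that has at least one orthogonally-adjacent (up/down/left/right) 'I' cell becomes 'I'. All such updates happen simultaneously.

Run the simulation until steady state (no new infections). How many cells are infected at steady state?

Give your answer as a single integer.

Step 0 (initial): 1 infected
Step 1: +4 new -> 5 infected
Step 2: +7 new -> 12 infected
Step 3: +6 new -> 18 infected
Step 4: +4 new -> 22 infected
Step 5: +4 new -> 26 infected
Step 6: +4 new -> 30 infected
Step 7: +1 new -> 31 infected
Step 8: +0 new -> 31 infected

Answer: 31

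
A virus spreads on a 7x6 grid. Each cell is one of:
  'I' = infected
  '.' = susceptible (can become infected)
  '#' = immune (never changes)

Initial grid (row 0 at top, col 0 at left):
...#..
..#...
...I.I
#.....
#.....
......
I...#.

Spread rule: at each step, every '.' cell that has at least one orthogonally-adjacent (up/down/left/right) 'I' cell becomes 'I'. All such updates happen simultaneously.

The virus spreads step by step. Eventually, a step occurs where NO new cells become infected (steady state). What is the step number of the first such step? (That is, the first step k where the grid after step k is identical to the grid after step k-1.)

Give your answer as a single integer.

Step 0 (initial): 3 infected
Step 1: +8 new -> 11 infected
Step 2: +9 new -> 20 infected
Step 3: +11 new -> 31 infected
Step 4: +4 new -> 35 infected
Step 5: +2 new -> 37 infected
Step 6: +0 new -> 37 infected

Answer: 6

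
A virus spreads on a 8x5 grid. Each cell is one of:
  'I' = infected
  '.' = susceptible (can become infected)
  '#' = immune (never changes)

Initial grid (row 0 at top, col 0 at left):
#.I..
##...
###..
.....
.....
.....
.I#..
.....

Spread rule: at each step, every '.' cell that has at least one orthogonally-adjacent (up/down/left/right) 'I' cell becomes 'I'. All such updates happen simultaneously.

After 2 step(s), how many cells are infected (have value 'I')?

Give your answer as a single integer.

Answer: 15

Derivation:
Step 0 (initial): 2 infected
Step 1: +6 new -> 8 infected
Step 2: +7 new -> 15 infected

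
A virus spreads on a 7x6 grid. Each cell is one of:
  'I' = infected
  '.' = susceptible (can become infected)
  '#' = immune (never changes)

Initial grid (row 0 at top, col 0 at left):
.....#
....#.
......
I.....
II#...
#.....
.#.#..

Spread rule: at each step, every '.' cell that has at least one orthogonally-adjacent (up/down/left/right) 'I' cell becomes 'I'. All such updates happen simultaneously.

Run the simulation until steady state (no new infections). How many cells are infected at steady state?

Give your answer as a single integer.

Answer: 35

Derivation:
Step 0 (initial): 3 infected
Step 1: +3 new -> 6 infected
Step 2: +4 new -> 10 infected
Step 3: +6 new -> 16 infected
Step 4: +6 new -> 22 infected
Step 5: +7 new -> 29 infected
Step 6: +4 new -> 33 infected
Step 7: +2 new -> 35 infected
Step 8: +0 new -> 35 infected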